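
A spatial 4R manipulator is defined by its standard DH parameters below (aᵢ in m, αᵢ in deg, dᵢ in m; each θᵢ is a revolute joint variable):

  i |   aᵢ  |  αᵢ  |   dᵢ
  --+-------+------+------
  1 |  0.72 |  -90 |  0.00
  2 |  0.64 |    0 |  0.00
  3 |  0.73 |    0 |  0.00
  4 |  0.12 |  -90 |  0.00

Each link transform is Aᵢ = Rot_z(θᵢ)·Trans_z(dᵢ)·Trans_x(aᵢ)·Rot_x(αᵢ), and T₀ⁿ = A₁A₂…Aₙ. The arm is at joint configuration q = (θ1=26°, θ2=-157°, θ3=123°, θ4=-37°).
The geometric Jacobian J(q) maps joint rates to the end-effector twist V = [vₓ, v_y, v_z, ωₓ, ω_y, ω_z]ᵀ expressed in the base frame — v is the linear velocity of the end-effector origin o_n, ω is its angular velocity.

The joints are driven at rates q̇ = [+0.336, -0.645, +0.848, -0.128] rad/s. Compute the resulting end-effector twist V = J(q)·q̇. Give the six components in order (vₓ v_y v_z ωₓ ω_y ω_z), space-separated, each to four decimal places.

-0.1770 0.2034 -0.5058 -0.0329 0.0674 0.3360

o_n = [0.6967, 0.3398, 0.7717]
J₁: ẑ×o_n = [-0.3398, 0.6967, 0.0000], ω = ẑ
J2: z=[-0.4384, 0.8988, 0.0000] o=[0.6471, 0.3156, 0.0000] → [0.6936, 0.3383, -0.0551, -0.4384, 0.8988, 0.0000]
J3: z=[-0.4384, 0.8988, 0.0000] o=[0.1176, 0.0574, 0.2501] → [0.4689, 0.2287, -0.6443, -0.4384, 0.8988, 0.0000]
J4: z=[-0.4384, 0.8988, 0.0000] o=[0.6616, 0.3227, 0.6583] → [0.1020, 0.0497, -0.0391, -0.4384, 0.8988, 0.0000]
V = J·q̇ = [-0.1770, 0.2034, -0.5058, -0.0329, 0.0674, 0.3360]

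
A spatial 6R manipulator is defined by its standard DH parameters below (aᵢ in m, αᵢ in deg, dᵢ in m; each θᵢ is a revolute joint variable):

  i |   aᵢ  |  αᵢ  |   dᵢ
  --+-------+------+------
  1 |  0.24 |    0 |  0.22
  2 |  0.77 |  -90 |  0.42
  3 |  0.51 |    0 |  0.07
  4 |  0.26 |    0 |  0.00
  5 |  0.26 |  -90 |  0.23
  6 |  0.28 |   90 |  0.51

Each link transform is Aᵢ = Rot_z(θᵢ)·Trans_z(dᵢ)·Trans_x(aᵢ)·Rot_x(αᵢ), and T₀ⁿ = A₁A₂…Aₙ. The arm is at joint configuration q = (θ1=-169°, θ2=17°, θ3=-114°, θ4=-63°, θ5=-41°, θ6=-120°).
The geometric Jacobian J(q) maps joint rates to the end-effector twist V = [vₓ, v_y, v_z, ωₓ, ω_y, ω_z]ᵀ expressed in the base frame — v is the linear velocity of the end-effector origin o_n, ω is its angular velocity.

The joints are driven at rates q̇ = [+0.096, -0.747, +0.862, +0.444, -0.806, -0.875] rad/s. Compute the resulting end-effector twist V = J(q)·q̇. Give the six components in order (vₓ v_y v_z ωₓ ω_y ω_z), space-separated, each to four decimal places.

-0.9954 -0.4933 0.8528 -0.2409 -0.6944 -1.3405

o_n = [0.1124, -0.4752, 1.4475]
J₁: ẑ×o_n = [0.4752, 0.1124, -0.0000], ω = ẑ
J2: z=[0.0000, 0.0000, 1.0000] o=[-0.2356, -0.0458, 0.2200] → [0.4294, 0.3479, -0.0000, 0.0000, 0.0000, 1.0000]
J3: z=[0.4695, -0.8829, 0.0000] o=[-0.9155, -0.4073, 0.6400] → [-0.7130, -0.3791, 0.8756, 0.4695, -0.8829, 0.0000]
J4: z=[0.4695, -0.8829, 0.0000] o=[-0.6994, -0.3717, 1.1059] → [-0.3016, -0.1604, 0.6682, 0.4695, -0.8829, 0.0000]
J5: z=[0.4695, -0.8829, 0.0000] o=[-0.4702, -0.2498, 1.1195] → [-0.2896, -0.1540, 0.4085, 0.4695, -0.8829, 0.0000]
J6: z=[0.5436, 0.2890, 0.7880] o=[-0.1813, -0.3567, 0.9594] → [0.2344, -0.0339, -0.1493, 0.5436, 0.2890, 0.7880]
V = J·q̇ = [-0.9954, -0.4933, 0.8528, -0.2409, -0.6944, -1.3405]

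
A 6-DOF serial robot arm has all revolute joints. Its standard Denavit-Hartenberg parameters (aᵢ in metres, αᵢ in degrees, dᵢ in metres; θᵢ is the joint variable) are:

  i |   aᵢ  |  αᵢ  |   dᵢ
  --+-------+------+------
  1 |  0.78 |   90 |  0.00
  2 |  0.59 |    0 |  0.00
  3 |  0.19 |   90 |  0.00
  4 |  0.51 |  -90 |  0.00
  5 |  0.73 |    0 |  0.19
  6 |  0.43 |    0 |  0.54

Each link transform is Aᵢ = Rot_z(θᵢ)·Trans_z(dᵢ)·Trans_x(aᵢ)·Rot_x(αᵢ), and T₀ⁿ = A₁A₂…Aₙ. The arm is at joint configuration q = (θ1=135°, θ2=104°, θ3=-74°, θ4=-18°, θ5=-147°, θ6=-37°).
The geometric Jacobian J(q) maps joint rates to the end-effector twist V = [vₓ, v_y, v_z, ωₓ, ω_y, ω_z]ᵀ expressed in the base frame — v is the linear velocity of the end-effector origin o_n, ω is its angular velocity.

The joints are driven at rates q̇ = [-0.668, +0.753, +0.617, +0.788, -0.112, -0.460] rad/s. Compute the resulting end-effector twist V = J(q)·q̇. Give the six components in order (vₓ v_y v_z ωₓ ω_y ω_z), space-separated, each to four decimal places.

o_n = [0.0813, 1.1327, 0.2093]
J₁: ẑ×o_n = [-1.1327, 0.0813, 0.0000], ω = ẑ
J2: z=[0.7071, 0.7071, 0.0000] o=[-0.5515, 0.5515, 0.0000] → [0.1480, -0.1480, -0.0365, 0.7071, 0.7071, 0.0000]
J3: z=[0.7071, 0.7071, 0.0000] o=[-0.4506, 0.4506, 0.5725] → [-0.2568, 0.2568, 0.1062, 0.7071, 0.7071, 0.0000]
J4: z=[-0.3536, 0.3536, -0.8660] o=[-0.5670, 0.5670, 0.6675] → [0.3280, -0.7234, -0.4292, -0.3536, 0.3536, -0.8660]
J5: z=[0.4833, 0.8617, 0.1545] o=[-0.9754, 0.7526, 0.9100] → [-0.6625, 0.5019, -0.7269, 0.4833, 0.8617, 0.1545]
J6: z=[0.4833, 0.8617, 0.1545] o=[-0.5338, 0.8341, 0.3039] → [-0.1276, 0.1407, -0.3857, 0.4833, 0.8617, 0.1545]
V = J·q̇ = [1.1010, -0.6983, -0.0413, 0.4137, 0.7544, -1.4388]

1.1010 -0.6983 -0.0413 0.4137 0.7544 -1.4388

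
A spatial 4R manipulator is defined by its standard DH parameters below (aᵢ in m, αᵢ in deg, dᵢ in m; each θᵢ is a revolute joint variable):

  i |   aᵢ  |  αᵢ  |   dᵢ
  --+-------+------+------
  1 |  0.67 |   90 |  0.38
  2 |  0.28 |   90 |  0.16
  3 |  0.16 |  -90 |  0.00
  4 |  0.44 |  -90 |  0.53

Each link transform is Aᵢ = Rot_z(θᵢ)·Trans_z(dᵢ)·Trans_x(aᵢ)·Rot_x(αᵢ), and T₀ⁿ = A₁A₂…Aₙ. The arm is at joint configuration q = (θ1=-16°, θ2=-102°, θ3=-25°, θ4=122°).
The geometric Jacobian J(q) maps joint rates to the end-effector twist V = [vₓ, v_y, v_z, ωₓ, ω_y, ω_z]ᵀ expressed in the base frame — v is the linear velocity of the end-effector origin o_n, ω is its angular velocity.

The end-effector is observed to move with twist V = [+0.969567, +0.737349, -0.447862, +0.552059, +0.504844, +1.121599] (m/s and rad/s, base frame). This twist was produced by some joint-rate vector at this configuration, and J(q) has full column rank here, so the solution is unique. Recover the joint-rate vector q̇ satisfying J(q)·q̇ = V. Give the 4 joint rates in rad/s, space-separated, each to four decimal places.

o_n = [0.7224, -0.9055, -0.1257]
J₁: ẑ×o_n = [0.9055, 0.7224, -0.0000], ω = ẑ
J2: z=[-0.2756, -0.9613, 0.0000] o=[0.6440, -0.1847, 0.3800] → [0.4861, -0.1394, 0.2740, -0.2756, -0.9613, 0.0000]
J3: z=[-0.9403, 0.2696, 0.2079] o=[0.5440, -0.3224, 0.1061] → [0.0587, -0.1809, 0.5001, -0.9403, 0.2696, 0.2079]
J4: z=[-0.3343, -0.8470, -0.4134] o=[0.5336, -0.2491, -0.0357] → [-0.1951, -0.1081, 0.3793, -0.3343, -0.8470, -0.4134]
q̇ = J⁺·V = [0.8380, 0.1320, -0.3240, -0.8490]

0.8380 0.1320 -0.3240 -0.8490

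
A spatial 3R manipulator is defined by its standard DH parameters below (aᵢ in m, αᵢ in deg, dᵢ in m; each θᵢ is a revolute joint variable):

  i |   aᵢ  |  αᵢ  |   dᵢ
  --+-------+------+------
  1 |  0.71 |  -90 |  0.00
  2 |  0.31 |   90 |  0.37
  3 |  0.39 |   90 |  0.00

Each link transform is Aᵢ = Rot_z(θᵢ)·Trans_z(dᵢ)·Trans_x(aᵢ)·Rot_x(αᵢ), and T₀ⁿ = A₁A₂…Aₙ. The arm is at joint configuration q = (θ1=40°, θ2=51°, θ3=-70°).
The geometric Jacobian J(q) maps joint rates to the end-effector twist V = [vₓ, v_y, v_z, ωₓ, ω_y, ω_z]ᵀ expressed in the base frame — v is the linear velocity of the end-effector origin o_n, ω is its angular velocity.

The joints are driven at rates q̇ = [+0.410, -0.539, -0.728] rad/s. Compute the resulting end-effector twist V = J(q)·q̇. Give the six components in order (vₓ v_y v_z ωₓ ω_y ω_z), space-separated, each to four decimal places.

-0.1857 0.2468 0.3577 -0.0869 -0.7766 -0.0481

o_n = [0.7554, 0.6384, -0.3446]
J₁: ẑ×o_n = [-0.6384, 0.7554, 0.0000], ω = ẑ
J2: z=[-0.6428, 0.7660, 0.0000] o=[0.5439, 0.4564, 0.0000] → [-0.2640, -0.2215, -0.2790, -0.6428, 0.7660, 0.0000]
J3: z=[0.5953, 0.4995, 0.6293] o=[0.4555, 0.8652, -0.2409] → [0.0909, 0.2504, -0.2848, 0.5953, 0.4995, 0.6293]
V = J·q̇ = [-0.1857, 0.2468, 0.3577, -0.0869, -0.7766, -0.0481]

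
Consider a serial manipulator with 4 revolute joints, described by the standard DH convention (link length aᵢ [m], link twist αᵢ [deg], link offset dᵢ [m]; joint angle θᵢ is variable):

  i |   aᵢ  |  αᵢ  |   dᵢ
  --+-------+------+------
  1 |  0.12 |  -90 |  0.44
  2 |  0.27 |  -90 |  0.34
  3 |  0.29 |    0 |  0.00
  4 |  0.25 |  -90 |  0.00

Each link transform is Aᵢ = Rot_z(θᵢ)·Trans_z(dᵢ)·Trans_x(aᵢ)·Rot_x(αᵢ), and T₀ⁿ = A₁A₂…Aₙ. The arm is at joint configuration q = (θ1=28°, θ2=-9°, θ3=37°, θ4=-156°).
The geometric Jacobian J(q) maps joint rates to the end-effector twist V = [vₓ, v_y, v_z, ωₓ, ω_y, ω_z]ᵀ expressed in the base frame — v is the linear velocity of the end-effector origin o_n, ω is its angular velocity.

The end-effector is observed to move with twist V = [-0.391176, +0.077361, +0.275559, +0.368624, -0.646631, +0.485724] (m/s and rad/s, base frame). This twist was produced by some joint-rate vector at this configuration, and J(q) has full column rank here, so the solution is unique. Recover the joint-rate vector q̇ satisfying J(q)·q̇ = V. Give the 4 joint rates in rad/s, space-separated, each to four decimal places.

o_n = [0.2574, 0.5719, 0.4995]
J₁: ẑ×o_n = [-0.5719, 0.2574, 0.0000], ω = ẑ
J2: z=[-0.4695, 0.8829, 0.0000] o=[0.1060, 0.0563, 0.4400] → [0.0525, 0.0279, -0.3757, -0.4695, 0.8829, 0.0000]
J3: z=[0.1381, 0.0734, -0.9877] o=[0.1818, 0.4817, 0.4822] → [0.0903, -0.0770, 0.0069, 0.1381, 0.0734, -0.9877]
J4: z=[0.1381, 0.0734, -0.9877] o=[0.4657, 0.4350, 0.5185] → [0.1338, 0.2084, 0.0342, 0.1381, 0.0734, -0.9877]
q̇ = J⁺·V = [0.6240, -0.7440, 0.3210, -0.1810]

0.6240 -0.7440 0.3210 -0.1810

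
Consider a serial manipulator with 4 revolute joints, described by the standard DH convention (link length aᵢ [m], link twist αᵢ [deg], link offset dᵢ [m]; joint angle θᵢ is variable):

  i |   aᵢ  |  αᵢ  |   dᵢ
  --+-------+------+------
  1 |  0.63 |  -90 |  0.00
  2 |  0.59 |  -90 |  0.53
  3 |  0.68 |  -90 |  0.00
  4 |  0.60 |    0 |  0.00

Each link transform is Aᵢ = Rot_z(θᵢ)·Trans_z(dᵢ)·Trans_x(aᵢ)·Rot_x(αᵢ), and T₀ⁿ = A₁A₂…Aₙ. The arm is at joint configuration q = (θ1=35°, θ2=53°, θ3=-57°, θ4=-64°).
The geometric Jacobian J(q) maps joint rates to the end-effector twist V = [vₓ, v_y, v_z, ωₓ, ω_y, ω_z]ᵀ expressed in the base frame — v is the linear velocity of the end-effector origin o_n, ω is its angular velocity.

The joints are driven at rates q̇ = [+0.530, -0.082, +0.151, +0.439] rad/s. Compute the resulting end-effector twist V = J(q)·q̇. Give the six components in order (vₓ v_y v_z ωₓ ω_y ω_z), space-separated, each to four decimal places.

o_n = [-0.0503, 1.5773, -1.2059]
J₁: ẑ×o_n = [-1.5773, -0.0503, 0.0000], ω = ẑ
J2: z=[-0.5736, 0.8192, 0.0000] o=[0.5161, 0.3614, 0.0000] → [-0.9878, -0.6917, -0.2335, -0.5736, 0.8192, 0.0000]
J3: z=[-0.6542, -0.4581, -0.6018] o=[0.5029, 0.9992, -0.4712] → [0.6845, -0.1477, -0.6316, -0.6542, -0.4581, -0.6018]
J4: z=[0.7258, -0.1566, -0.6698] o=[0.3584, 1.5942, -0.7670] → [0.0574, 0.5924, -0.0763, 0.7258, -0.1566, -0.6698]
V = J·q̇ = [-0.6264, 0.2678, -0.1097, 0.2669, -0.2051, 0.1451]

-0.6264 0.2678 -0.1097 0.2669 -0.2051 0.1451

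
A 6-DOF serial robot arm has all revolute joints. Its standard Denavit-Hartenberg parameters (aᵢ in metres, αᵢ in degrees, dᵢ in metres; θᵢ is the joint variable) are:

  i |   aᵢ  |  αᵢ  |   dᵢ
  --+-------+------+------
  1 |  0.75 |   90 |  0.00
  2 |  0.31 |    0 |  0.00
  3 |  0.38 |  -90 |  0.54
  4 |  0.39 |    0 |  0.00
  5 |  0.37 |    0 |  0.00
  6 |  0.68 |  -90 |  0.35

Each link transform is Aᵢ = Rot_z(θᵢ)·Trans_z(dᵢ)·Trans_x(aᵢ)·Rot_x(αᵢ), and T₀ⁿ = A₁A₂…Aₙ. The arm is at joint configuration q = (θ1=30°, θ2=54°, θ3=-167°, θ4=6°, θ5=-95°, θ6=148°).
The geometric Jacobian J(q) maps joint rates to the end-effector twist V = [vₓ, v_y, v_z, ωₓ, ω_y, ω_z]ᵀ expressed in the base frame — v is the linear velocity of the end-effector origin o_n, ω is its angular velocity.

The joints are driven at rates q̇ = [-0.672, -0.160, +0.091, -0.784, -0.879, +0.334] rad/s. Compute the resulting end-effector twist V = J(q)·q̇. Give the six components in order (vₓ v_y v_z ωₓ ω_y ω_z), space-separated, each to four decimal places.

0.3973 -1.3040 -0.1972 -1.0940 -0.5519 -0.1527

o_n = [0.8490, 0.1596, -0.9211]
J₁: ẑ×o_n = [-0.1596, 0.8490, 0.0000], ω = ẑ
J2: z=[0.5000, -0.8660, 0.0000] o=[0.6495, 0.3750, 0.0000] → [0.7977, 0.4606, 0.0650, 0.5000, -0.8660, 0.0000]
J3: z=[0.5000, -0.8660, 0.0000] o=[0.8073, 0.4661, 0.2508] → [1.0149, 0.5860, -0.1172, 0.5000, -0.8660, 0.0000]
J4: z=[0.7972, 0.4603, -0.3907] o=[0.9487, -0.0758, -0.0990] → [-0.2864, 0.6944, 0.2335, 0.7972, 0.4603, -0.3907]
J5: z=[0.7972, 0.4603, -0.3907] o=[0.7971, -0.1163, -0.4560] → [-0.1063, 0.3505, 0.1960, 0.7972, 0.4603, -0.3907]
J6: z=[0.7972, 0.4603, -0.3907] o=[0.9799, -0.4379, -0.4620] → [0.0221, 0.4172, 0.5365, 0.7972, 0.4603, -0.3907]
V = J·q̇ = [0.3973, -1.3040, -0.1972, -1.0940, -0.5519, -0.1527]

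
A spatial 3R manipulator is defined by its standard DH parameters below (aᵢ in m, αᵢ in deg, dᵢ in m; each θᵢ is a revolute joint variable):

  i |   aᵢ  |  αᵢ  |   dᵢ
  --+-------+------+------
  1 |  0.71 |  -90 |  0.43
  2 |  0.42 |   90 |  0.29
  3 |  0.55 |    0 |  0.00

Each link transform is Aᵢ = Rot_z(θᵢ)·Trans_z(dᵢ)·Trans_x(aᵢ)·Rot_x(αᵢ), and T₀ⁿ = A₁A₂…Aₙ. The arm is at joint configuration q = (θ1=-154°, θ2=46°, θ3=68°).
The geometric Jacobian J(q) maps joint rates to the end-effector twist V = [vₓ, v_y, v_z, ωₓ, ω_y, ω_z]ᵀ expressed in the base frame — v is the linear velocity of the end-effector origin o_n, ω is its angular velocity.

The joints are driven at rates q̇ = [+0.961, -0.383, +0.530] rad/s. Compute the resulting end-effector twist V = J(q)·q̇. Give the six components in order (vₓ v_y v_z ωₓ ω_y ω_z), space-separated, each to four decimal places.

1.2349 -0.7433 0.3610 -0.5106 0.1771 1.3292

o_n = [-0.6783, -1.2209, -0.0203]
J₁: ẑ×o_n = [1.2209, -0.6783, 0.0000], ω = ẑ
J2: z=[0.4384, -0.8988, 0.0000] o=[-0.6381, -0.3112, 0.4300] → [0.4048, 0.1974, -0.4349, 0.4384, -0.8988, 0.0000]
J3: z=[-0.6465, -0.3153, 0.6947] o=[-0.7732, -0.6998, 0.1279] → [0.4087, -0.0299, 0.3668, -0.6465, -0.3153, 0.6947]
V = J·q̇ = [1.2349, -0.7433, 0.3610, -0.5106, 0.1771, 1.3292]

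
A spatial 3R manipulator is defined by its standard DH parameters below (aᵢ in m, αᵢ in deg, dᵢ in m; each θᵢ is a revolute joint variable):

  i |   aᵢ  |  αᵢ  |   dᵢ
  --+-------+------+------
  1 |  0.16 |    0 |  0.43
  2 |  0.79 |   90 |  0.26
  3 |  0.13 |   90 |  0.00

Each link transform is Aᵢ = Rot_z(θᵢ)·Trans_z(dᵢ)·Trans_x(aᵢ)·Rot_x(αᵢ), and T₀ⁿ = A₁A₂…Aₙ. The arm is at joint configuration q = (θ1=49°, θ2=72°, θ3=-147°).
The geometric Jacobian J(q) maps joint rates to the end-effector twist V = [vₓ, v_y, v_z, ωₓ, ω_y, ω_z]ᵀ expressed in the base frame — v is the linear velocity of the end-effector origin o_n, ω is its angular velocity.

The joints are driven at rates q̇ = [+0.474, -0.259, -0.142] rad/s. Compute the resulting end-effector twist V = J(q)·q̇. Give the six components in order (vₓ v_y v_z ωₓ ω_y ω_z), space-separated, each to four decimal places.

o_n = [-0.2458, 0.7045, 0.6192]
J₁: ẑ×o_n = [-0.7045, -0.2458, 0.0000], ω = ẑ
J2: z=[0.0000, 0.0000, 1.0000] o=[0.1050, 0.1208, 0.4300] → [-0.5837, -0.3507, 0.0000, 0.0000, 0.0000, 1.0000]
J3: z=[0.8572, 0.5150, 0.0000] o=[-0.3019, 0.7979, 0.6900] → [-0.0365, 0.0607, -0.1090, 0.8572, 0.5150, 0.0000]
V = J·q̇ = [-0.1776, -0.0343, 0.0155, -0.1217, -0.0731, 0.2150]

-0.1776 -0.0343 0.0155 -0.1217 -0.0731 0.2150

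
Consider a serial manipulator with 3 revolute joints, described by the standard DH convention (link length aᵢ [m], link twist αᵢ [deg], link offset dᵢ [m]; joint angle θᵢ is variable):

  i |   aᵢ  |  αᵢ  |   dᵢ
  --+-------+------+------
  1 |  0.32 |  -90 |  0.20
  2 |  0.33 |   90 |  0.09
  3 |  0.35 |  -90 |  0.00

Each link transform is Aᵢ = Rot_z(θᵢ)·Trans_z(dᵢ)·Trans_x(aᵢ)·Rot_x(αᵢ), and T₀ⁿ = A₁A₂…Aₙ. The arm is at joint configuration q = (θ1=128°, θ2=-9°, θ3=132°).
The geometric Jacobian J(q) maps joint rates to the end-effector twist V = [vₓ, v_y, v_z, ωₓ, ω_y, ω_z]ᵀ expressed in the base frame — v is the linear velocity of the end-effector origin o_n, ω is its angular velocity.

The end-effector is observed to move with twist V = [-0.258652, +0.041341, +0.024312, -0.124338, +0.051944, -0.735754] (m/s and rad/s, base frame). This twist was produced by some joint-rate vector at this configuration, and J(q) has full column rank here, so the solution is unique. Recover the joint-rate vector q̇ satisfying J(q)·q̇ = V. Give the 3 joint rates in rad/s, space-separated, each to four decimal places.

o_n = [-0.5312, 0.1112, 0.2150]
J₁: ẑ×o_n = [-0.1112, -0.5312, 0.0000], ω = ẑ
J2: z=[-0.7880, -0.6157, 0.0000] o=[-0.1970, 0.2522, 0.2000] → [-0.0092, 0.0118, -0.0946, -0.7880, -0.6157, 0.0000]
J3: z=[0.0963, -0.1233, 0.9877] o=[-0.4686, 0.4536, 0.2516] → [0.3427, -0.0583, -0.0407, 0.0963, -0.1233, 0.9877]
q̇ = J⁺·V = [0.0060, 0.0660, -0.7510]

0.0060 0.0660 -0.7510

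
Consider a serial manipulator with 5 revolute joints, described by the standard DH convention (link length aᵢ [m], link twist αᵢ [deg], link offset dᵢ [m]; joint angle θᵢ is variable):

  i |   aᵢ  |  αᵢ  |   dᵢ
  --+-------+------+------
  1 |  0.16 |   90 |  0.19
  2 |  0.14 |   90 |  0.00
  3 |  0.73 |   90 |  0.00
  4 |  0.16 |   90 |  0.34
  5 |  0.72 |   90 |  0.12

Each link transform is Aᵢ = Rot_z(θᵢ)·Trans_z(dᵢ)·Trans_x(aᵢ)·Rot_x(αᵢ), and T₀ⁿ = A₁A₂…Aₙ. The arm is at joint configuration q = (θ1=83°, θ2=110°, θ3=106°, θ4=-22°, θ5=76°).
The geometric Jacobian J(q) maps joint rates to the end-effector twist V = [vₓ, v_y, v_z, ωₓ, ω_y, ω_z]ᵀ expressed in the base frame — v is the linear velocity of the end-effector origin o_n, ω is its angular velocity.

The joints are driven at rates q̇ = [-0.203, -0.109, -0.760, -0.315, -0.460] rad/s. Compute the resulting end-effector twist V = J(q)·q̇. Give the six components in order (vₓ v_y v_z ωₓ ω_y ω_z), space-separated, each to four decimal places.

-0.5050 -0.5825 0.7439 -0.0535 -0.1885 -0.6462

o_n = [1.1898, -0.5065, 0.9212]
J₁: ẑ×o_n = [0.5065, 1.1898, -0.0000], ω = ẑ
J2: z=[0.9925, -0.1219, 0.0000] o=[0.0195, 0.1588, 0.1900] → [-0.0891, -0.7257, -0.5177, 0.9925, -0.1219, 0.0000]
J3: z=[0.1145, 0.9327, 0.3420] o=[0.0137, 0.1113, 0.3216] → [0.7705, 0.3336, -1.1677, 0.1145, 0.9327, 0.3420]
J4: z=[0.2335, -0.3599, 0.9033] o=[0.7185, 0.0941, 0.1325] → [0.2586, 0.2415, 0.0294, 0.2335, -0.3599, 0.9033]
J5: z=[-0.4679, -0.8559, -0.2201] o=[0.9343, -0.0877, 0.3807] → [-0.5548, 0.1967, 0.4146, -0.4679, -0.8559, -0.2201]
V = J·q̇ = [-0.5050, -0.5825, 0.7439, -0.0535, -0.1885, -0.6462]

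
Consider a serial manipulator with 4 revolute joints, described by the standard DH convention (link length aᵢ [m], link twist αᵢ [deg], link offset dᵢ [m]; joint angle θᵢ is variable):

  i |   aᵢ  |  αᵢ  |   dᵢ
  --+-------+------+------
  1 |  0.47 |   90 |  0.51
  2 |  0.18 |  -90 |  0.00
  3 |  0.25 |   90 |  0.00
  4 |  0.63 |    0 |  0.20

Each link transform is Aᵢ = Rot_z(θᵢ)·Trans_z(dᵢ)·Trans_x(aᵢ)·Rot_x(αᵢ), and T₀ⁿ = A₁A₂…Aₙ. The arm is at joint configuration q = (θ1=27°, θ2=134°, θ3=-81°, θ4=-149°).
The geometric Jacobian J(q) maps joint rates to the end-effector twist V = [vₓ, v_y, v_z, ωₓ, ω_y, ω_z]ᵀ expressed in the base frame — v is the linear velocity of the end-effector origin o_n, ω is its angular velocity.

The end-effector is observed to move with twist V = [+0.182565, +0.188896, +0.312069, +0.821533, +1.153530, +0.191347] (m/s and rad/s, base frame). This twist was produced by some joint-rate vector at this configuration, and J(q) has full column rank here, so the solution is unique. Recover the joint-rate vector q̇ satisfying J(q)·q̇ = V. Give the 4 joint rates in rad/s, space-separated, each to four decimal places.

0.2090 -0.7950 -0.8910 0.8960

o_n = [0.5498, 0.5665, 0.6901]
J₁: ẑ×o_n = [-0.5665, 0.5498, 0.0000], ω = ẑ
J2: z=[0.4540, -0.8910, 0.0000] o=[0.4188, 0.2134, 0.5100] → [-0.1605, -0.0818, 0.2771, 0.4540, -0.8910, 0.0000]
J3: z=[-0.6409, -0.3266, -0.6947] o=[0.3074, 0.1566, 0.6395] → [0.2682, -0.1360, -0.1835, -0.6409, -0.3266, -0.6947]
J4: z=[0.6823, 0.1721, -0.7105] o=[0.3953, -0.0757, 0.6676] → [0.4602, -0.1252, 0.4116, 0.6823, 0.1721, -0.7105]
q̇ = J⁺·V = [0.2090, -0.7950, -0.8910, 0.8960]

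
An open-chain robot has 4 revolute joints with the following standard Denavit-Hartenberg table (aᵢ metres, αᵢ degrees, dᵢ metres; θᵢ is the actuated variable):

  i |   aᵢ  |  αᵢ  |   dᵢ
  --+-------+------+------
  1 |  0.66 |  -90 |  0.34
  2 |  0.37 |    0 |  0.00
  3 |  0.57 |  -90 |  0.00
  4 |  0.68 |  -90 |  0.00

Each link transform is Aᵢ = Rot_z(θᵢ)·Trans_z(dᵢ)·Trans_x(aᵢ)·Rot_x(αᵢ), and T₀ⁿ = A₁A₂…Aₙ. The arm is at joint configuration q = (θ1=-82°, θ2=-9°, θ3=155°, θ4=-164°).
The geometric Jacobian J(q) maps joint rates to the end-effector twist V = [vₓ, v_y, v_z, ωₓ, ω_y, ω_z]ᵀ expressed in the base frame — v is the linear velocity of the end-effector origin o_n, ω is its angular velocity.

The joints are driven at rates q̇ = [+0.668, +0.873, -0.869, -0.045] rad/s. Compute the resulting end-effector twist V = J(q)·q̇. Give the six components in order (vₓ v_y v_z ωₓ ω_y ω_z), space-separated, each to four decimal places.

o_n = [0.3380, -1.0581, 0.4447]
J₁: ẑ×o_n = [1.0581, 0.3380, -0.0000], ω = ẑ
J2: z=[0.9903, 0.1392, 0.0000] o=[0.0919, -0.6536, 0.3400] → [0.0146, -0.1036, -0.4348, 0.9903, 0.1392, 0.0000]
J3: z=[0.9903, 0.1392, 0.0000] o=[0.1427, -1.0155, 0.3979] → [0.0065, -0.0463, -0.0694, 0.9903, 0.1392, 0.0000]
J4: z=[-0.0778, 0.5538, 0.8290] o=[0.0769, -0.5475, 0.0791] → [0.6257, 0.2448, -0.1048, -0.0778, 0.5538, 0.8290]
V = J·q̇ = [0.6857, 0.1645, -0.3146, 0.0075, -0.0244, 0.6307]

0.6857 0.1645 -0.3146 0.0075 -0.0244 0.6307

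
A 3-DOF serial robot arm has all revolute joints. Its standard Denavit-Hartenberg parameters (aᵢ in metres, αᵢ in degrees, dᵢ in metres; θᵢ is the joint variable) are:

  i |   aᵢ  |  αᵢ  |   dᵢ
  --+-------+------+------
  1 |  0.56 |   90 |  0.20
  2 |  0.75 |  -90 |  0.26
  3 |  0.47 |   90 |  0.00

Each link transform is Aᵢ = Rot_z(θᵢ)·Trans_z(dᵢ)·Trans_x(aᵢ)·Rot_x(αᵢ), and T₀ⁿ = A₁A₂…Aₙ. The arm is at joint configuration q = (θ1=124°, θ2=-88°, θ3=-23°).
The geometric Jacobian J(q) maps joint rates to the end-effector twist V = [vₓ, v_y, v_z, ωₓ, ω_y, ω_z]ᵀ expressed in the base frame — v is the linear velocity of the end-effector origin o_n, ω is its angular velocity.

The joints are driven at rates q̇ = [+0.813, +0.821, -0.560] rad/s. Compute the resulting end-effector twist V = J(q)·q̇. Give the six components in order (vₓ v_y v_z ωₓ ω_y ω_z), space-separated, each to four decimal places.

o_n = [0.0316, 0.7466, -0.9819]
J₁: ẑ×o_n = [-0.7466, 0.0316, 0.0000], ω = ẑ
J2: z=[0.8290, 0.5592, 0.0000] o=[-0.3131, 0.4643, 0.2000] → [-0.6609, 0.9799, 0.0413, 0.8290, 0.5592, 0.0000]
J3: z=[-0.5589, 0.8285, 0.0349] o=[-0.1122, 0.6314, -0.5495] → [-0.3623, -0.2366, -0.1835, -0.5589, 0.8285, 0.0349]
V = J·q̇ = [-0.9467, 0.9626, 0.1367, 0.9936, -0.0049, 0.7935]

-0.9467 0.9626 0.1367 0.9936 -0.0049 0.7935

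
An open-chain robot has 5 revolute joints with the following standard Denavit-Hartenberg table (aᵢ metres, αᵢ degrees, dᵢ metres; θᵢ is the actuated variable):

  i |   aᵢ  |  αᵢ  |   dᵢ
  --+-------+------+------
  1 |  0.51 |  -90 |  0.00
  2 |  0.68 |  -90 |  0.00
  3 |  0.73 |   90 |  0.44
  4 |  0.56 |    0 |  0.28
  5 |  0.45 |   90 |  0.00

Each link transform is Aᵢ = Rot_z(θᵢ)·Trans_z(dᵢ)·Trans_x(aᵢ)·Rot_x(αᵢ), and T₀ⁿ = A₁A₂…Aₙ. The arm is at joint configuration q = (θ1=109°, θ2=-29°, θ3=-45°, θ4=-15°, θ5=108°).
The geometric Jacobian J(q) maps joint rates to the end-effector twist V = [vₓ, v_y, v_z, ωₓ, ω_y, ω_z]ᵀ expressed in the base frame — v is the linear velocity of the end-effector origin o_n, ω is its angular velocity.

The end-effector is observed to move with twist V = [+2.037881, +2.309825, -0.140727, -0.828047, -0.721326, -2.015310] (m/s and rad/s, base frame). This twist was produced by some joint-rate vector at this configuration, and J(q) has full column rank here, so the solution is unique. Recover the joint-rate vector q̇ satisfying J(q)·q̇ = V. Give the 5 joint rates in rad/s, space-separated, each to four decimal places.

-0.8560 0.0950 0.8140 0.5790 0.7260

o_n = [-1.6931, 1.5999, 0.0102]
J₁: ẑ×o_n = [-1.5999, -1.6931, 0.0000], ω = ẑ
J2: z=[-0.9455, -0.3256, 0.0000] o=[-0.1660, 0.4822, 0.0000] → [-0.0033, 0.0096, -1.5539, -0.9455, -0.3256, 0.0000]
J3: z=[-0.1578, 0.4584, -0.8746] o=[-0.3597, 1.0446, 0.3297] → [0.3392, 1.1158, 0.5236, -0.1578, 0.4584, -0.8746]
J4: z=[-0.4672, -0.8150, -0.3428] o=[-1.0642, 1.5051, 0.1951] → [0.1832, 0.1292, -0.5569, -0.4672, -0.8150, -0.3428]
J5: z=[-0.4672, -0.8150, -0.3428] o=[-1.6427, 1.4022, 0.4113] → [0.3946, -0.1701, -0.1335, -0.4672, -0.8150, -0.3428]
q̇ = J⁺·V = [-0.8560, 0.0950, 0.8140, 0.5790, 0.7260]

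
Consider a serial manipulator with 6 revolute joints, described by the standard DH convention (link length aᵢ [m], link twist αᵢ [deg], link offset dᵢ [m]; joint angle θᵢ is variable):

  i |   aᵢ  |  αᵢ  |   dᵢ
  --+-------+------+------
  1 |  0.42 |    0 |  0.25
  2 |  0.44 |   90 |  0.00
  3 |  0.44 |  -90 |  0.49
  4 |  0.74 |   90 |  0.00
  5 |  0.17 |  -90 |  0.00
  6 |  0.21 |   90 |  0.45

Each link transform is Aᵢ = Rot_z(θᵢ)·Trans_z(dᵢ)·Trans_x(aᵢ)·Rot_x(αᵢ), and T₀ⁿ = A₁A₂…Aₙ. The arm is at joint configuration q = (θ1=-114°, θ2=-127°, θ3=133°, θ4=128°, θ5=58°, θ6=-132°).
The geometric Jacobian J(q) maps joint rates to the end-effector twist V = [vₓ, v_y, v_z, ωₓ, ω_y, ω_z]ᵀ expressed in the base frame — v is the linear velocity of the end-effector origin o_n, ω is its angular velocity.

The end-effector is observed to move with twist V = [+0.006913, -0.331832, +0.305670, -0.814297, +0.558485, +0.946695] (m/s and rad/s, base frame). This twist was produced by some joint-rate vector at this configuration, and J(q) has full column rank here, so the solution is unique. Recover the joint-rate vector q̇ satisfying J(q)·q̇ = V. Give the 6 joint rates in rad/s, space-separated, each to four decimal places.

0.4070 0.5150 -0.9410 -0.6840 -0.7680 0.0400

o_n = [-0.0940, -0.3178, 0.3137]
J₁: ẑ×o_n = [0.3178, -0.0940, 0.0000], ω = ẑ
J2: z=[0.0000, 0.0000, 1.0000] o=[-0.1708, -0.3837, 0.2500] → [-0.0659, 0.0769, 0.0000, 0.0000, 0.0000, 1.0000]
J3: z=[0.8746, 0.4848, 0.0000] o=[-0.3841, 0.0011, 0.2500] → [0.0309, -0.0557, -0.4196, 0.8746, 0.4848, 0.0000]
J4: z=[0.3546, -0.6397, -0.6820] o=[0.1899, -0.0238, 0.5718] → [-0.0354, 0.2851, -0.2858, 0.3546, -0.6397, -0.6820]
J5: z=[-0.2779, -0.7685, 0.5763] o=[-0.4708, -0.0347, 0.2386] → [0.1054, 0.2380, 0.3682, -0.2779, -0.7685, 0.5763]
J6: z=[0.9450, -0.3264, 0.0204] o=[-0.5001, -0.1283, 0.0997] → [-0.0660, -0.1939, -0.0465, 0.9450, -0.3264, 0.0204]
q̇ = J⁺·V = [0.4070, 0.5150, -0.9410, -0.6840, -0.7680, 0.0400]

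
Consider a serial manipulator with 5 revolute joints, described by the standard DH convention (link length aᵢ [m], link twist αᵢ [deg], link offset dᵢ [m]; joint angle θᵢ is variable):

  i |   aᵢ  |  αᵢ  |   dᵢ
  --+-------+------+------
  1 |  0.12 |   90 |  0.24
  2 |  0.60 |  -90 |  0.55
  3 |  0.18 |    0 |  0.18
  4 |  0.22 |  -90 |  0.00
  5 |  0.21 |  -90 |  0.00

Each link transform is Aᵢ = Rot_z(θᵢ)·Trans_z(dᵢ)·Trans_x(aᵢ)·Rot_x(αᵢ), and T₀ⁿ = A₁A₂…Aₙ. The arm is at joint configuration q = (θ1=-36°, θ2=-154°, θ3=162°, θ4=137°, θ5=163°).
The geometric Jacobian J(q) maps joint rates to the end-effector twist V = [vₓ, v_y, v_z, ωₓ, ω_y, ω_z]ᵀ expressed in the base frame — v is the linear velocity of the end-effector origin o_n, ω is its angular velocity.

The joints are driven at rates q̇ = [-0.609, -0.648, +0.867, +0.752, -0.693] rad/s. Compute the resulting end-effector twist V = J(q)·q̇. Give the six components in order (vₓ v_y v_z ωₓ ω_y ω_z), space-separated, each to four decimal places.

-0.4783 0.3036 0.3468 1.1983 -0.4849 -1.7984

o_n = [-0.4799, -0.2832, -0.0587]
J₁: ẑ×o_n = [0.2832, -0.4799, 0.0000], ω = ẑ
J2: z=[-0.5878, -0.8090, 0.0000] o=[0.0971, -0.0705, 0.2400] → [0.2416, -0.1755, -0.3418, -0.5878, -0.8090, 0.0000]
J3: z=[0.3546, -0.2577, -0.8988] o=[-0.6625, -0.1985, -0.0230] → [-0.0669, -0.1515, 0.0170, 0.3546, -0.2577, -0.8988]
J4: z=[0.3546, -0.2577, -0.8988] o=[-0.4415, -0.2903, -0.1098] → [-0.0067, 0.0164, -0.0074, 0.3546, -0.2577, -0.8988]
J5: z=[-0.3510, 0.8543, -0.3834] o=[-0.6321, -0.3897, -0.1565] → [0.1244, -0.0240, -0.1675, -0.3510, 0.8543, -0.3834]
V = J·q̇ = [-0.4783, 0.3036, 0.3468, 1.1983, -0.4849, -1.7984]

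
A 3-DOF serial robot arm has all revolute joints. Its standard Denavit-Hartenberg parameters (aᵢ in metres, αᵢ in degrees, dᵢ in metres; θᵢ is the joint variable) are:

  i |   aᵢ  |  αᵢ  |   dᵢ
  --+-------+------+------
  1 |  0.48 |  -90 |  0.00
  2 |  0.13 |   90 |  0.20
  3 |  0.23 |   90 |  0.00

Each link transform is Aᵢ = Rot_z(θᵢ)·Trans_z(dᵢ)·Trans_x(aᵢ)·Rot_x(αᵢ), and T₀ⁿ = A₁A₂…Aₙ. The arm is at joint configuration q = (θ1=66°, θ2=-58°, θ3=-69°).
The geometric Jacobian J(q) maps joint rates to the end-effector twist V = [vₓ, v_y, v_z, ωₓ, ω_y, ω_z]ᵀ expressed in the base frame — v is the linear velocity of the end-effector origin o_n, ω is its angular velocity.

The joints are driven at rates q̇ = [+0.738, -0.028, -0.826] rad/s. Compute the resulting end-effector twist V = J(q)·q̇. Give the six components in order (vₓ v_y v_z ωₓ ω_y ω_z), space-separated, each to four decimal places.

o_n = [0.2545, 0.5353, 0.1801]
J₁: ẑ×o_n = [-0.5353, 0.2545, 0.0000], ω = ẑ
J2: z=[-0.9135, 0.4067, 0.0000] o=[0.1952, 0.4385, 0.0000] → [0.0733, 0.1646, -0.1126, -0.9135, 0.4067, 0.0000]
J3: z=[-0.3449, -0.7747, 0.5299] o=[0.0405, 0.5828, 0.1102] → [-0.0290, 0.1375, 0.1821, -0.3449, -0.7747, 0.5299]
V = J·q̇ = [-0.3732, 0.0696, -0.1473, 0.3105, 0.6285, 0.3003]

-0.3732 0.0696 -0.1473 0.3105 0.6285 0.3003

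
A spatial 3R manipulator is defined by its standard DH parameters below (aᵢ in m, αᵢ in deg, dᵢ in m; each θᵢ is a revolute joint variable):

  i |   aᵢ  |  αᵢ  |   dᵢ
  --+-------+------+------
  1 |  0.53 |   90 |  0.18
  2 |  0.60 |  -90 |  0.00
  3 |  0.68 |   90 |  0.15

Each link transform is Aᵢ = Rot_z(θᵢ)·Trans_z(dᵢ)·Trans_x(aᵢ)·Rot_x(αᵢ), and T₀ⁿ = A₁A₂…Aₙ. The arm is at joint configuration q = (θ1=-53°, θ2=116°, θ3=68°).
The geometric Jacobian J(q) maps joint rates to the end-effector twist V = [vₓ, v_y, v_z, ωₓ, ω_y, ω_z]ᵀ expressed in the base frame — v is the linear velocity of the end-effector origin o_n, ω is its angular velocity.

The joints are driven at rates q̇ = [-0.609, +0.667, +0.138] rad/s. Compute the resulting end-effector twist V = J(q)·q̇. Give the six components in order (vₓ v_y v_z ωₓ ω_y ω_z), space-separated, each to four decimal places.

o_n = [0.5159, 0.3631, 0.8825]
J₁: ẑ×o_n = [-0.3631, 0.5159, 0.0000], ω = ẑ
J2: z=[-0.7986, -0.6018, 0.0000] o=[0.3190, -0.4233, 0.1800] → [-0.4228, 0.5610, -0.5095, -0.7986, -0.6018, 0.0000]
J3: z=[-0.5409, 0.7178, -0.4384] o=[0.1607, -0.2132, 0.7193] → [0.3698, -0.0674, -0.5667, -0.5409, 0.7178, -0.4384]
V = J·q̇ = [-0.0098, 0.0507, -0.4180, -0.6073, -0.3024, -0.6695]

-0.0098 0.0507 -0.4180 -0.6073 -0.3024 -0.6695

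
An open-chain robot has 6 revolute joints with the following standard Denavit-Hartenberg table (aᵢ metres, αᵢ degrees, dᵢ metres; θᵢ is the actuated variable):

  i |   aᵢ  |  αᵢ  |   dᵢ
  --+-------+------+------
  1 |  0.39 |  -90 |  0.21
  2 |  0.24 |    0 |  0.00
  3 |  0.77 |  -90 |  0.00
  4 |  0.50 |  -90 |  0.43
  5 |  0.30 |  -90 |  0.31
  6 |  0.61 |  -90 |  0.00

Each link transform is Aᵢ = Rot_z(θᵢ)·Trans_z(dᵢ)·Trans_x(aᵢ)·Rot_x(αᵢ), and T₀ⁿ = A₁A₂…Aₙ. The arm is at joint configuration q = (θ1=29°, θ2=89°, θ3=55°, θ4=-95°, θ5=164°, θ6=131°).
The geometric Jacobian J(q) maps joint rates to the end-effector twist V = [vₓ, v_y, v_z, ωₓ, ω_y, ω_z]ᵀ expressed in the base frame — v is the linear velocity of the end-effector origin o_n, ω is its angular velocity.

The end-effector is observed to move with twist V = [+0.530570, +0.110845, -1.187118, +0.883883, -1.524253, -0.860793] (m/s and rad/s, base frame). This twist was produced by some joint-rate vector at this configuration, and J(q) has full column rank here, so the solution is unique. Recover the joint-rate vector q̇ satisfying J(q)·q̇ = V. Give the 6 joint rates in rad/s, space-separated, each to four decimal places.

o_n = [-0.5742, 0.3459, 0.0063]
J₁: ẑ×o_n = [-0.3459, -0.5742, 0.0000], ω = ẑ
J2: z=[-0.4848, 0.8746, 0.0000] o=[0.3411, 0.1891, 0.2100] → [-0.1782, -0.0988, 0.7245, -0.4848, 0.8746, 0.0000]
J3: z=[-0.4848, 0.8746, 0.0000] o=[0.3448, 0.1911, -0.0300] → [0.0317, 0.0176, 0.7287, -0.4848, 0.8746, 0.0000]
J4: z=[-0.5141, -0.2850, 0.8090] o=[-0.2001, -0.1109, -0.4826] → [-0.5089, -0.0514, -0.3415, -0.5141, -0.2850, 0.8090]
J5: z=[-0.7471, -0.3145, -0.5855] o=[-0.6318, 0.2193, -0.1091] → [0.0379, 0.0525, -0.0765, -0.7471, -0.3145, -0.5855]
J6: z=[-0.3780, -0.5235, 0.7636] o=[-0.6994, -0.1157, -0.3723] → [-0.5507, 0.2387, -0.1090, -0.3780, -0.5235, 0.7636]
q̇ = J⁺·V = [-0.0450, -0.9490, -0.9020, -0.5070, 0.4580, -0.1800]

-0.0450 -0.9490 -0.9020 -0.5070 0.4580 -0.1800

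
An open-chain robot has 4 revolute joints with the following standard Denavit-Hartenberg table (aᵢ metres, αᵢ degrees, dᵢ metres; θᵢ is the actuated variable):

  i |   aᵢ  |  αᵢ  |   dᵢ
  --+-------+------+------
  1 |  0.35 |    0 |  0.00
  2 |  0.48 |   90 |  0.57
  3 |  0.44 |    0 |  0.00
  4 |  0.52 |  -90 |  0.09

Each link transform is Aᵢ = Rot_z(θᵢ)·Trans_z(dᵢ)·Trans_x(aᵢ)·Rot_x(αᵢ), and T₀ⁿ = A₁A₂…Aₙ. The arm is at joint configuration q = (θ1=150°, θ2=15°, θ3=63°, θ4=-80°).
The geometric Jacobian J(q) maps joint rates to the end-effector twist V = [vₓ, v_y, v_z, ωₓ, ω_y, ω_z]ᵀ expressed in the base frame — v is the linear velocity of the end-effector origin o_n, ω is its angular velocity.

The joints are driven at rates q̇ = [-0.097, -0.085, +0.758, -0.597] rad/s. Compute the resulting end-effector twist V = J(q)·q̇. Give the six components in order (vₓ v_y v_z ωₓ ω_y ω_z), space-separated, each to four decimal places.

0.3516 0.1615 0.2315 0.0417 0.1555 -0.1820

o_n = [-1.4167, 0.5666, 0.8100]
J₁: ẑ×o_n = [-0.5666, -1.4167, 0.0000], ω = ẑ
J2: z=[0.0000, 0.0000, 1.0000] o=[-0.3031, 0.1750, 0.0000] → [-0.3916, -1.1136, 0.0000, 0.0000, 0.0000, 1.0000]
J3: z=[0.2588, 0.9659, 0.0000] o=[-0.7668, 0.2992, 0.5700] → [0.2318, -0.0621, 0.6970, 0.2588, 0.9659, 0.0000]
J4: z=[0.2588, 0.9659, 0.0000] o=[-0.9597, 0.3509, 0.9620] → [-0.1469, 0.0393, 0.4973, 0.2588, 0.9659, 0.0000]
V = J·q̇ = [0.3516, 0.1615, 0.2315, 0.0417, 0.1555, -0.1820]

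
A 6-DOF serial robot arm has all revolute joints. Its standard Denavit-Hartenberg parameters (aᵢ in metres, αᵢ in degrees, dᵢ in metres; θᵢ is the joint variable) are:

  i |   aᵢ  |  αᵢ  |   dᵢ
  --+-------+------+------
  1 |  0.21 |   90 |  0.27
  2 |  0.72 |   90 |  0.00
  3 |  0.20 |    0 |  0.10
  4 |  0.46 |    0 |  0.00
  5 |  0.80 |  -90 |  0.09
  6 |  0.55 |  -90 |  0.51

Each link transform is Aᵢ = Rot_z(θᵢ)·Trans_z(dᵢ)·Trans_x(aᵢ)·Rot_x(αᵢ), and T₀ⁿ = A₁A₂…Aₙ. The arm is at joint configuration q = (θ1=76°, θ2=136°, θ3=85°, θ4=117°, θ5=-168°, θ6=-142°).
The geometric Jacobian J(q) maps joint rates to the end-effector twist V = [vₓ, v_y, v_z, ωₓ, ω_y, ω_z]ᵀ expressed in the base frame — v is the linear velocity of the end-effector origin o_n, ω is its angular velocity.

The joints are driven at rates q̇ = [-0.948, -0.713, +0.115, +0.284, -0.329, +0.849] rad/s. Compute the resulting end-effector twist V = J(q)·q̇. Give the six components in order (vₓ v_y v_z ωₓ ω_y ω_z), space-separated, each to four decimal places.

0.2819 -0.1769 0.3388 0.0855 0.3808 -1.2274

o_n = [0.7175, 0.1716, 0.8793]
J₁: ẑ×o_n = [-0.1716, 0.7175, 0.0000], ω = ẑ
J2: z=[0.9703, -0.2419, 0.0000] o=[0.0508, 0.2038, 0.2700] → [-0.1474, -0.5912, 0.1301, 0.9703, -0.2419, 0.0000]
J3: z=[0.1681, 0.6740, 0.7193] o=[-0.0745, -0.2988, 0.7702] → [-0.2648, 0.5514, -0.4548, 0.1681, 0.6740, 0.7193]
J4: z=[0.1681, 0.6740, 0.7193] o=[0.1326, -0.2917, 0.8542] → [-0.3164, 0.4166, -0.3164, 0.1681, 0.6740, 0.7193]
J5: z=[0.1681, 0.6740, 0.7193] o=[0.0396, 0.0476, 0.5579] → [0.1274, 0.4337, -0.4361, 0.1681, 0.6740, 0.7193]
J6: z=[0.9017, 0.1897, -0.3884] o=[0.3734, -0.4628, 1.0834] → [0.2077, 0.0504, 0.5068, 0.9017, 0.1897, -0.3884]
V = J·q̇ = [0.2819, -0.1769, 0.3388, 0.0855, 0.3808, -1.2274]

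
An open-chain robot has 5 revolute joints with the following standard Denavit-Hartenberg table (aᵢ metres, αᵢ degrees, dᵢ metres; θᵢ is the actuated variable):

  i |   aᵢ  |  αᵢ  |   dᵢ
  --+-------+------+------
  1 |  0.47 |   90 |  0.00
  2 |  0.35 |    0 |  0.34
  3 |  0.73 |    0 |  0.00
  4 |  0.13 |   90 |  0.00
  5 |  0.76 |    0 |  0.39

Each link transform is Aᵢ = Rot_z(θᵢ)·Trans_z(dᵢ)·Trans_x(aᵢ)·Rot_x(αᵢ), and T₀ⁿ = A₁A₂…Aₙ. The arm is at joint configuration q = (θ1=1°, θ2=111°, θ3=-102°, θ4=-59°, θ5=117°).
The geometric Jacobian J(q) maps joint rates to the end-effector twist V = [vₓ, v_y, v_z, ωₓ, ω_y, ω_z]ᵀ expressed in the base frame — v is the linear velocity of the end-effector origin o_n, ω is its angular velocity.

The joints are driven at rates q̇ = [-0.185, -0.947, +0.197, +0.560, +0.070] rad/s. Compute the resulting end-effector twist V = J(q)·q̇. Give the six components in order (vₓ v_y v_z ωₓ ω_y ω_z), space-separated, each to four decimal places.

o_n = [0.6463, -1.0060, 0.3550]
J₁: ẑ×o_n = [1.0060, 0.6463, -0.0000], ω = ẑ
J2: z=[0.0175, -0.9998, 0.0000] o=[0.4699, 0.0082, 0.0000] → [-0.3549, -0.0062, 0.1586, 0.0175, -0.9998, 0.0000]
J3: z=[0.0175, -0.9998, 0.0000] o=[0.3505, -0.3339, 0.3268] → [-0.0282, -0.0005, 0.2840, 0.0175, -0.9998, 0.0000]
J4: z=[0.0175, -0.9998, 0.0000] o=[1.0714, -0.3214, 0.4410] → [0.0859, 0.0015, -0.4370, 0.0175, -0.9998, 0.0000]
J5: z=[-0.7659, -0.0134, -0.6428] o=[1.1549, -0.3199, 0.3414] → [-0.4412, 0.3374, 0.5187, -0.7659, -0.0134, -0.6428]
V = J·q̇ = [0.1617, -0.0893, -0.3026, -0.0569, 0.1890, -0.2300]

0.1617 -0.0893 -0.3026 -0.0569 0.1890 -0.2300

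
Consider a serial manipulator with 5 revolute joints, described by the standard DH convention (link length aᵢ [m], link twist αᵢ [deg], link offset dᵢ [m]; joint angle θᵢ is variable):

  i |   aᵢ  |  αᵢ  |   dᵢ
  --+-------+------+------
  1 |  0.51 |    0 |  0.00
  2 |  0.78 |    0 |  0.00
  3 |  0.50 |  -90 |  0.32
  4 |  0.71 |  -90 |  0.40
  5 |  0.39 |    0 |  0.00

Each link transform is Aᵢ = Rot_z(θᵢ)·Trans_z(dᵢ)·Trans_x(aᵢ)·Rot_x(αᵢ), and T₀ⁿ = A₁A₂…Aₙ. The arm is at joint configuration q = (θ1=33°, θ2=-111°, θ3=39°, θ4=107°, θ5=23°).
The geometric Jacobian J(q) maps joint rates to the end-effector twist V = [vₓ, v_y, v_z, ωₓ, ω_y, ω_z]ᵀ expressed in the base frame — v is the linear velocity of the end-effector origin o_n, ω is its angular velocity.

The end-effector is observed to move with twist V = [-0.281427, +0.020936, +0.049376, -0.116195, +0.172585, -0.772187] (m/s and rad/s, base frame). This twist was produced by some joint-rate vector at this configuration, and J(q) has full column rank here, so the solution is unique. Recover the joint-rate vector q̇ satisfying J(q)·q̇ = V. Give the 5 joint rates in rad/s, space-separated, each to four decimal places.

0.7210 -0.7930 -0.7610 0.0610 0.2080

o_n = [0.8914, -0.4107, -0.7023]
J₁: ẑ×o_n = [0.4107, 0.8914, -0.0000], ω = ẑ
J2: z=[0.0000, 0.0000, 1.0000] o=[0.4277, 0.2778, 0.0000] → [0.6885, 0.4637, -0.0000, 0.0000, 0.0000, 1.0000]
J3: z=[0.0000, 0.0000, 1.0000] o=[0.5899, -0.4852, 0.0000] → [-0.0745, 0.3015, 0.0000, 0.0000, 0.0000, 1.0000]
J4: z=[0.6293, 0.7771, 0.0000] o=[0.9785, -0.7998, 0.3200] → [-0.7945, 0.6433, 0.3125, 0.6293, 0.7771, 0.0000]
J5: z=[-0.7432, 0.6018, 0.2924] o=[1.0689, -0.3584, -0.3590] → [-0.1913, -0.3070, 0.1457, -0.7432, 0.6018, 0.2924]
q̇ = J⁺·V = [0.7210, -0.7930, -0.7610, 0.0610, 0.2080]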